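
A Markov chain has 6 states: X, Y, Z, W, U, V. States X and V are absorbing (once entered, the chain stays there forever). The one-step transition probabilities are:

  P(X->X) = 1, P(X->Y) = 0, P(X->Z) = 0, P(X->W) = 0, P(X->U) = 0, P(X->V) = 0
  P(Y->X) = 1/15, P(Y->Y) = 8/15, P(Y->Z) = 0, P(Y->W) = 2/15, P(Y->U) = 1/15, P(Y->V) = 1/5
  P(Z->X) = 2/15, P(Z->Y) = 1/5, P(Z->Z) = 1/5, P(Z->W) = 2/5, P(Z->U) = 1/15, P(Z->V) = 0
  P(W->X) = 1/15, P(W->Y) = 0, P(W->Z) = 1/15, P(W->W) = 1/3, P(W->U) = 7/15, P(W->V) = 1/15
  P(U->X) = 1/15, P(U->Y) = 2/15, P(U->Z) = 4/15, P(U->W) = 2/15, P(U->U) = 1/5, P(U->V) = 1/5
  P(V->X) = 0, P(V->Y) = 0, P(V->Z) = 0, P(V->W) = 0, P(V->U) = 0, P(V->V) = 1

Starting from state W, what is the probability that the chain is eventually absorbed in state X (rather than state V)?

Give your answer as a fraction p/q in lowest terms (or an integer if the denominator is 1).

Answer: 597/1499

Derivation:
Let a_i = P(absorbed in X | start in state i).
Boundary conditions: a_X = 1, a_V = 0.
For each transient state i, a_i = sum_j P(i->j) * a_j:
  a_Y = 1/15*a_X + 8/15*a_Y + 0*a_Z + 2/15*a_W + 1/15*a_U + 1/5*a_V
  a_Z = 2/15*a_X + 1/5*a_Y + 1/5*a_Z + 2/5*a_W + 1/15*a_U + 0*a_V
  a_W = 1/15*a_X + 0*a_Y + 1/15*a_Z + 1/3*a_W + 7/15*a_U + 1/15*a_V
  a_U = 1/15*a_X + 2/15*a_Y + 4/15*a_Z + 2/15*a_W + 1/5*a_U + 1/5*a_V

Substituting a_X = 1 and a_V = 0, rearrange to (I - Q) a = r where r[i] = P(i -> X):
  [7/15, 0, -2/15, -1/15] . (a_Y, a_Z, a_W, a_U) = 1/15
  [-1/5, 4/5, -2/5, -1/15] . (a_Y, a_Z, a_W, a_U) = 2/15
  [0, -1/15, 2/3, -7/15] . (a_Y, a_Z, a_W, a_U) = 1/15
  [-2/15, -4/15, -2/15, 4/5] . (a_Y, a_Z, a_W, a_U) = 1/15

Solving yields:
  a_Y = 923/2998
  a_Z = 1417/2998
  a_W = 597/1499
  a_U = 1075/2998

Starting state is W, so the absorption probability is a_W = 597/1499.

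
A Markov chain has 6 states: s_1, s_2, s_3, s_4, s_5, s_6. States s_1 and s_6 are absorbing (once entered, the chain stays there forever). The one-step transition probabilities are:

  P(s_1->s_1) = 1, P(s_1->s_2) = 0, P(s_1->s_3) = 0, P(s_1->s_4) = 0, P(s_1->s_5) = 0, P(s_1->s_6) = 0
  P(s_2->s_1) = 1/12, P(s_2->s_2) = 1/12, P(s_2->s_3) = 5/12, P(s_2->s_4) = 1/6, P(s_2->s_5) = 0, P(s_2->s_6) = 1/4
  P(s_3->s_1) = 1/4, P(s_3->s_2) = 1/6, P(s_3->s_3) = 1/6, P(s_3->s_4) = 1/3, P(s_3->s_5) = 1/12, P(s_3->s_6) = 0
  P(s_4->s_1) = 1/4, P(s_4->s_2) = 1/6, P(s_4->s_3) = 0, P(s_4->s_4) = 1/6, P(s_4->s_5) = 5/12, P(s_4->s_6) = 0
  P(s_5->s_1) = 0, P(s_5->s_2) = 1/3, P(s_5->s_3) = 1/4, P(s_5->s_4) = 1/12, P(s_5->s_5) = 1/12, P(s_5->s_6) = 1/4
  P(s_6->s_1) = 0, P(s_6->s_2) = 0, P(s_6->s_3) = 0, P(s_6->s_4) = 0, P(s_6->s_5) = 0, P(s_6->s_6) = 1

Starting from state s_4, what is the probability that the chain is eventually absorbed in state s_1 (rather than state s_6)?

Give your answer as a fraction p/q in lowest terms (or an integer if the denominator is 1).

Answer: 785/1262

Derivation:
Let a_i = P(absorbed in s_1 | start in state i).
Boundary conditions: a_s_1 = 1, a_s_6 = 0.
For each transient state i, a_i = sum_j P(i->j) * a_j:
  a_s_2 = 1/12*a_s_1 + 1/12*a_s_2 + 5/12*a_s_3 + 1/6*a_s_4 + 0*a_s_5 + 1/4*a_s_6
  a_s_3 = 1/4*a_s_1 + 1/6*a_s_2 + 1/6*a_s_3 + 1/3*a_s_4 + 1/12*a_s_5 + 0*a_s_6
  a_s_4 = 1/4*a_s_1 + 1/6*a_s_2 + 0*a_s_3 + 1/6*a_s_4 + 5/12*a_s_5 + 0*a_s_6
  a_s_5 = 0*a_s_1 + 1/3*a_s_2 + 1/4*a_s_3 + 1/12*a_s_4 + 1/12*a_s_5 + 1/4*a_s_6

Substituting a_s_1 = 1 and a_s_6 = 0, rearrange to (I - Q) a = r where r[i] = P(i -> s_1):
  [11/12, -5/12, -1/6, 0] . (a_s_2, a_s_3, a_s_4, a_s_5) = 1/12
  [-1/6, 5/6, -1/3, -1/12] . (a_s_2, a_s_3, a_s_4, a_s_5) = 1/4
  [-1/6, 0, 5/6, -5/12] . (a_s_2, a_s_3, a_s_4, a_s_5) = 1/4
  [-1/3, -1/4, -1/12, 11/12] . (a_s_2, a_s_3, a_s_4, a_s_5) = 0

Solving yields:
  a_s_2 = 657/1262
  a_s_3 = 879/1262
  a_s_4 = 785/1262
  a_s_5 = 275/631

Starting state is s_4, so the absorption probability is a_s_4 = 785/1262.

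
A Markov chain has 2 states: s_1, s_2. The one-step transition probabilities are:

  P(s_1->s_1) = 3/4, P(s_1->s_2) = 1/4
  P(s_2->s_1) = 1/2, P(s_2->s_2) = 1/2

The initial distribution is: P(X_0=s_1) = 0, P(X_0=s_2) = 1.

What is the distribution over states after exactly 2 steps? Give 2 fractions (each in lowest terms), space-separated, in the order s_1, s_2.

Answer: 5/8 3/8

Derivation:
Propagating the distribution step by step (d_{t+1} = d_t * P):
d_0 = (s_1=0, s_2=1)
  d_1[s_1] = 0*3/4 + 1*1/2 = 1/2
  d_1[s_2] = 0*1/4 + 1*1/2 = 1/2
d_1 = (s_1=1/2, s_2=1/2)
  d_2[s_1] = 1/2*3/4 + 1/2*1/2 = 5/8
  d_2[s_2] = 1/2*1/4 + 1/2*1/2 = 3/8
d_2 = (s_1=5/8, s_2=3/8)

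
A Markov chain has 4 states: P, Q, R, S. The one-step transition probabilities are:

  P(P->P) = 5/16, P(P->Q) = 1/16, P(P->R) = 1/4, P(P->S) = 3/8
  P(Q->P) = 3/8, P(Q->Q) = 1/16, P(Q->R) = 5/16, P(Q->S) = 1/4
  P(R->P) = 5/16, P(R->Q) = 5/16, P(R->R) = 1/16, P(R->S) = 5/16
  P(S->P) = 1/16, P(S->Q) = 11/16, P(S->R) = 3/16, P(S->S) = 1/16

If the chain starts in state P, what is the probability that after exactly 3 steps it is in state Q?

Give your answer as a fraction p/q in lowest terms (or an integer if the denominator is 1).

Answer: 261/1024

Derivation:
Computing P^3 by repeated multiplication:
P^1 =
  P: [5/16, 1/16, 1/4, 3/8]
  Q: [3/8, 1/16, 5/16, 1/4]
  R: [5/16, 5/16, 1/16, 5/16]
  S: [1/16, 11/16, 3/16, 1/16]
P^2 =
  P: [57/256, 23/64, 47/256, 15/64]
  Q: [65/256, 19/64, 23/128, 69/256]
  R: [65/256, 35/128, 61/256, 15/64]
  S: [87/256, 19/128, 65/256, 33/128]
P^3 =
  P: [283/1024, 261/1024, 915/4096, 1005/4096]
  Q: [135/512, 565/2048, 893/4096, 993/4096]
  R: [555/2048, 275/1024, 851/4096, 1035/4096]
  S: [527/2048, 147/512, 801/4096, 1065/4096]

(P^3)[P -> Q] = 261/1024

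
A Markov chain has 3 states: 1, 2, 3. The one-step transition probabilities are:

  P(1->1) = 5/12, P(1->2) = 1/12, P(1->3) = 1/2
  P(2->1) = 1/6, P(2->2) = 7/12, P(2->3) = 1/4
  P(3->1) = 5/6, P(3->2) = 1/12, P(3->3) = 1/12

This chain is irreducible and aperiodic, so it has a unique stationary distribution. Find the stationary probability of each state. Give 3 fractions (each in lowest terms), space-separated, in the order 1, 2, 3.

The stationary distribution satisfies pi = pi * P, i.e.:
  pi_1 = 5/12*pi_1 + 1/6*pi_2 + 5/6*pi_3
  pi_2 = 1/12*pi_1 + 7/12*pi_2 + 1/12*pi_3
  pi_3 = 1/2*pi_1 + 1/4*pi_2 + 1/12*pi_3
with normalization: pi_1 + pi_2 + pi_3 = 1.

Using the first 2 balance equations plus normalization, the linear system A*pi = b is:
  [-7/12, 1/6, 5/6] . pi = 0
  [1/12, -5/12, 1/12] . pi = 0
  [1, 1, 1] . pi = 1

Solving yields:
  pi_1 = 26/51
  pi_2 = 1/6
  pi_3 = 11/34

Verification (pi * P):
  26/51*5/12 + 1/6*1/6 + 11/34*5/6 = 26/51 = pi_1  (ok)
  26/51*1/12 + 1/6*7/12 + 11/34*1/12 = 1/6 = pi_2  (ok)
  26/51*1/2 + 1/6*1/4 + 11/34*1/12 = 11/34 = pi_3  (ok)

Answer: 26/51 1/6 11/34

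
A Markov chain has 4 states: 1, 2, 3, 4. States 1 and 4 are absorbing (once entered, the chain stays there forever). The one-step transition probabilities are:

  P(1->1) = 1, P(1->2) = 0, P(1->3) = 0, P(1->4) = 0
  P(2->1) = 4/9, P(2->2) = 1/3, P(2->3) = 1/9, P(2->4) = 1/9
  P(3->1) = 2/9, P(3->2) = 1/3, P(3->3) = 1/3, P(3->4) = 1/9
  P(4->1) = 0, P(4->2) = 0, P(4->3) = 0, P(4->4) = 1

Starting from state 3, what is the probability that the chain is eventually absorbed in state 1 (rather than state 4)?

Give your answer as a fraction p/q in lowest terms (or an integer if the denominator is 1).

Answer: 8/11

Derivation:
Let a_i = P(absorbed in 1 | start in state i).
Boundary conditions: a_1 = 1, a_4 = 0.
For each transient state i, a_i = sum_j P(i->j) * a_j:
  a_2 = 4/9*a_1 + 1/3*a_2 + 1/9*a_3 + 1/9*a_4
  a_3 = 2/9*a_1 + 1/3*a_2 + 1/3*a_3 + 1/9*a_4

Substituting a_1 = 1 and a_4 = 0, rearrange to (I - Q) a = r where r[i] = P(i -> 1):
  [2/3, -1/9] . (a_2, a_3) = 4/9
  [-1/3, 2/3] . (a_2, a_3) = 2/9

Solving yields:
  a_2 = 26/33
  a_3 = 8/11

Starting state is 3, so the absorption probability is a_3 = 8/11.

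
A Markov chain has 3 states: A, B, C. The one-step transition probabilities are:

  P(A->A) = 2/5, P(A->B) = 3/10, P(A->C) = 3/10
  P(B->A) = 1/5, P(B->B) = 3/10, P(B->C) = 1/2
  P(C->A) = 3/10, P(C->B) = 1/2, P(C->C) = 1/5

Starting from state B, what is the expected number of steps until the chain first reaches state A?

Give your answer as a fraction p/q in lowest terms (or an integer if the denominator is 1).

Let h_i = expected steps to first reach A from state i.
Boundary: h_A = 0.
First-step equations for the other states:
  h_B = 1 + 1/5*h_A + 3/10*h_B + 1/2*h_C
  h_C = 1 + 3/10*h_A + 1/2*h_B + 1/5*h_C

Substituting h_A = 0 and rearranging gives the linear system (I - Q) h = 1:
  [7/10, -1/2] . (h_B, h_C) = 1
  [-1/2, 4/5] . (h_B, h_C) = 1

Solving yields:
  h_B = 130/31
  h_C = 120/31

Starting state is B, so the expected hitting time is h_B = 130/31.

Answer: 130/31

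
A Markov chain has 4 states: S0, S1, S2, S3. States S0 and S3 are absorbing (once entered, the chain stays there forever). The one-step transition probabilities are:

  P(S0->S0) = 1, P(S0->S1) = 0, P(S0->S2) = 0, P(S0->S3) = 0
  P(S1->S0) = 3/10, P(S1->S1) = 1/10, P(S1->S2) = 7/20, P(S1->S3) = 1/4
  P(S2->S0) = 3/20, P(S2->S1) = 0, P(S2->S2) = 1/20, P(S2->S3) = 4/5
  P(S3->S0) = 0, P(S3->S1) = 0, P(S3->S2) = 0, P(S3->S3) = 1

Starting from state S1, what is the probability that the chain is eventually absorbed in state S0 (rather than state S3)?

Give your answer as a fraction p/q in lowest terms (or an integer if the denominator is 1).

Answer: 15/38

Derivation:
Let a_i = P(absorbed in S0 | start in state i).
Boundary conditions: a_S0 = 1, a_S3 = 0.
For each transient state i, a_i = sum_j P(i->j) * a_j:
  a_S1 = 3/10*a_S0 + 1/10*a_S1 + 7/20*a_S2 + 1/4*a_S3
  a_S2 = 3/20*a_S0 + 0*a_S1 + 1/20*a_S2 + 4/5*a_S3

Substituting a_S0 = 1 and a_S3 = 0, rearrange to (I - Q) a = r where r[i] = P(i -> S0):
  [9/10, -7/20] . (a_S1, a_S2) = 3/10
  [0, 19/20] . (a_S1, a_S2) = 3/20

Solving yields:
  a_S1 = 15/38
  a_S2 = 3/19

Starting state is S1, so the absorption probability is a_S1 = 15/38.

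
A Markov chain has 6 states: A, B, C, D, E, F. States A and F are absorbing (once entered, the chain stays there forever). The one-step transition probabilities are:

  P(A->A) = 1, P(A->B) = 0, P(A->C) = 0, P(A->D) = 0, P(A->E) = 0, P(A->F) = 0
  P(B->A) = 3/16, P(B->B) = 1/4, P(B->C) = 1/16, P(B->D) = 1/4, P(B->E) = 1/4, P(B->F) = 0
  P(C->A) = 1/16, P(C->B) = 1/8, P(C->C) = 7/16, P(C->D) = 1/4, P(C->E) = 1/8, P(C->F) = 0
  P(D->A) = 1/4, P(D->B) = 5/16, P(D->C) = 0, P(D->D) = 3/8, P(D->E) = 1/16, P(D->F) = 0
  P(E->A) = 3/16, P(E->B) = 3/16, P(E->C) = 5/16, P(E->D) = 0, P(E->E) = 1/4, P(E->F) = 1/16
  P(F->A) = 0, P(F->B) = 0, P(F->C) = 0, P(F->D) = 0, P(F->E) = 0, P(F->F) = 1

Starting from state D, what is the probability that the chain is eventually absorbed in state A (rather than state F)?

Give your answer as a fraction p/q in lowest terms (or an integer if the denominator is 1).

Answer: 1671/1745

Derivation:
Let a_i = P(absorbed in A | start in state i).
Boundary conditions: a_A = 1, a_F = 0.
For each transient state i, a_i = sum_j P(i->j) * a_j:
  a_B = 3/16*a_A + 1/4*a_B + 1/16*a_C + 1/4*a_D + 1/4*a_E + 0*a_F
  a_C = 1/16*a_A + 1/8*a_B + 7/16*a_C + 1/4*a_D + 1/8*a_E + 0*a_F
  a_D = 1/4*a_A + 5/16*a_B + 0*a_C + 3/8*a_D + 1/16*a_E + 0*a_F
  a_E = 3/16*a_A + 3/16*a_B + 5/16*a_C + 0*a_D + 1/4*a_E + 1/16*a_F

Substituting a_A = 1 and a_F = 0, rearrange to (I - Q) a = r where r[i] = P(i -> A):
  [3/4, -1/16, -1/4, -1/4] . (a_B, a_C, a_D, a_E) = 3/16
  [-1/8, 9/16, -1/4, -1/8] . (a_B, a_C, a_D, a_E) = 1/16
  [-5/16, 0, 5/8, -1/16] . (a_B, a_C, a_D, a_E) = 1/4
  [-3/16, -5/16, 0, 3/4] . (a_B, a_C, a_D, a_E) = 3/16

Solving yields:
  a_B = 328/349
  a_C = 1641/1745
  a_D = 1671/1745
  a_E = 306/349

Starting state is D, so the absorption probability is a_D = 1671/1745.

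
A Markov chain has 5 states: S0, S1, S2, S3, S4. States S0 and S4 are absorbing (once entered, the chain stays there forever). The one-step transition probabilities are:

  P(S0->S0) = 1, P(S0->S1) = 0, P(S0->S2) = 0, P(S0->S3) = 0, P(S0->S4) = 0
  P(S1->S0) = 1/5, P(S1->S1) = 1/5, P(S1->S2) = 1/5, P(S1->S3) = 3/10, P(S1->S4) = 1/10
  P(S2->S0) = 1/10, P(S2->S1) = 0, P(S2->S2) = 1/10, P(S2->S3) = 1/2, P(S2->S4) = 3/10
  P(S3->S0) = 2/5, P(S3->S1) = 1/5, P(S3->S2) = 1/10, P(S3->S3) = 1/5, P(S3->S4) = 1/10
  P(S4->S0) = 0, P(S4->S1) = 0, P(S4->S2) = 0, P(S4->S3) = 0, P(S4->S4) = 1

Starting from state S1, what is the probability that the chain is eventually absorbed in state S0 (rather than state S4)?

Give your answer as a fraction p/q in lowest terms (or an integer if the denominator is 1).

Answer: 43/66

Derivation:
Let a_i = P(absorbed in S0 | start in state i).
Boundary conditions: a_S0 = 1, a_S4 = 0.
For each transient state i, a_i = sum_j P(i->j) * a_j:
  a_S1 = 1/5*a_S0 + 1/5*a_S1 + 1/5*a_S2 + 3/10*a_S3 + 1/10*a_S4
  a_S2 = 1/10*a_S0 + 0*a_S1 + 1/10*a_S2 + 1/2*a_S3 + 3/10*a_S4
  a_S3 = 2/5*a_S0 + 1/5*a_S1 + 1/10*a_S2 + 1/5*a_S3 + 1/10*a_S4

Substituting a_S0 = 1 and a_S4 = 0, rearrange to (I - Q) a = r where r[i] = P(i -> S0):
  [4/5, -1/5, -3/10] . (a_S1, a_S2, a_S3) = 1/5
  [0, 9/10, -1/2] . (a_S1, a_S2, a_S3) = 1/10
  [-1/5, -1/10, 4/5] . (a_S1, a_S2, a_S3) = 2/5

Solving yields:
  a_S1 = 43/66
  a_S2 = 17/33
  a_S3 = 8/11

Starting state is S1, so the absorption probability is a_S1 = 43/66.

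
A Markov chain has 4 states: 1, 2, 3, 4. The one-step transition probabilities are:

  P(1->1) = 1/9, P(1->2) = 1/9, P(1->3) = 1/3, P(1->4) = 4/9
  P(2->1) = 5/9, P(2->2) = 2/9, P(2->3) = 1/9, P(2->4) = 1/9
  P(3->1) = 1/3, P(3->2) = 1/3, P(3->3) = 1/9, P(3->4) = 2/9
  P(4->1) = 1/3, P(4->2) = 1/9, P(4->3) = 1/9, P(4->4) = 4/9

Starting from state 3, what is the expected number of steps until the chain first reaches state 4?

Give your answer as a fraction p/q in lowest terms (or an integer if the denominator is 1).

Answer: 342/91

Derivation:
Let h_i = expected steps to first reach 4 from state i.
Boundary: h_4 = 0.
First-step equations for the other states:
  h_1 = 1 + 1/9*h_1 + 1/9*h_2 + 1/3*h_3 + 4/9*h_4
  h_2 = 1 + 5/9*h_1 + 2/9*h_2 + 1/9*h_3 + 1/9*h_4
  h_3 = 1 + 1/3*h_1 + 1/3*h_2 + 1/9*h_3 + 2/9*h_4

Substituting h_4 = 0 and rearranging gives the linear system (I - Q) h = 1:
  [8/9, -1/9, -1/3] . (h_1, h_2, h_3) = 1
  [-5/9, 7/9, -1/9] . (h_1, h_2, h_3) = 1
  [-1/3, -1/3, 8/9] . (h_1, h_2, h_3) = 1

Solving yields:
  h_1 = 276/91
  h_2 = 363/91
  h_3 = 342/91

Starting state is 3, so the expected hitting time is h_3 = 342/91.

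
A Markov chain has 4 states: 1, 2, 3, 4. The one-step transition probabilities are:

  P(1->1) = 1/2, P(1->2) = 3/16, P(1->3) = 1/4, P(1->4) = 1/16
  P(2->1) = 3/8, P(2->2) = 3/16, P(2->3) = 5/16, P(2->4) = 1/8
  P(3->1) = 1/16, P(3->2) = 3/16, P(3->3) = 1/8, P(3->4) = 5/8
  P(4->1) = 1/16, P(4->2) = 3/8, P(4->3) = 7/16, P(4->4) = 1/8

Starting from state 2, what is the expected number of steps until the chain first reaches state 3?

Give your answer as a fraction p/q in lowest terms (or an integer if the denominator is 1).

Answer: 1168/351

Derivation:
Let h_i = expected steps to first reach 3 from state i.
Boundary: h_3 = 0.
First-step equations for the other states:
  h_1 = 1 + 1/2*h_1 + 3/16*h_2 + 1/4*h_3 + 1/16*h_4
  h_2 = 1 + 3/8*h_1 + 3/16*h_2 + 5/16*h_3 + 1/8*h_4
  h_4 = 1 + 1/16*h_1 + 3/8*h_2 + 7/16*h_3 + 1/8*h_4

Substituting h_3 = 0 and rearranging gives the linear system (I - Q) h = 1:
  [1/2, -3/16, -1/16] . (h_1, h_2, h_4) = 1
  [-3/8, 13/16, -1/8] . (h_1, h_2, h_4) = 1
  [-1/16, -3/8, 7/8] . (h_1, h_2, h_4) = 1

Solving yields:
  h_1 = 1264/351
  h_2 = 1168/351
  h_4 = 992/351

Starting state is 2, so the expected hitting time is h_2 = 1168/351.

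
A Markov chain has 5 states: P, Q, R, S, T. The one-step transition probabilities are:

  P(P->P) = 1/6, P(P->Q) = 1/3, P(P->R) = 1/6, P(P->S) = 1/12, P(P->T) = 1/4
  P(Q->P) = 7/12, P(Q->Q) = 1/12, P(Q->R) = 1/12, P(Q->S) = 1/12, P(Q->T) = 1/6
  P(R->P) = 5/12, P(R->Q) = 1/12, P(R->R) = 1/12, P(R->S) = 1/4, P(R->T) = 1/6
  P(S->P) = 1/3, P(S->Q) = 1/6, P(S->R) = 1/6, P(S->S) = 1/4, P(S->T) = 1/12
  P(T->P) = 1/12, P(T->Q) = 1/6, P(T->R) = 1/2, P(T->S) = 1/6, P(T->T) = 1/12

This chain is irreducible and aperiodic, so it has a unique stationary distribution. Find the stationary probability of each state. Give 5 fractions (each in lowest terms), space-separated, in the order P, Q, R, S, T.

Answer: 1050/3457 2571/13828 2633/13828 1069/6914 1143/6914

Derivation:
The stationary distribution satisfies pi = pi * P, i.e.:
  pi_P = 1/6*pi_P + 7/12*pi_Q + 5/12*pi_R + 1/3*pi_S + 1/12*pi_T
  pi_Q = 1/3*pi_P + 1/12*pi_Q + 1/12*pi_R + 1/6*pi_S + 1/6*pi_T
  pi_R = 1/6*pi_P + 1/12*pi_Q + 1/12*pi_R + 1/6*pi_S + 1/2*pi_T
  pi_S = 1/12*pi_P + 1/12*pi_Q + 1/4*pi_R + 1/4*pi_S + 1/6*pi_T
  pi_T = 1/4*pi_P + 1/6*pi_Q + 1/6*pi_R + 1/12*pi_S + 1/12*pi_T
with normalization: pi_P + pi_Q + pi_R + pi_S + pi_T = 1.

Using the first 4 balance equations plus normalization, the linear system A*pi = b is:
  [-5/6, 7/12, 5/12, 1/3, 1/12] . pi = 0
  [1/3, -11/12, 1/12, 1/6, 1/6] . pi = 0
  [1/6, 1/12, -11/12, 1/6, 1/2] . pi = 0
  [1/12, 1/12, 1/4, -3/4, 1/6] . pi = 0
  [1, 1, 1, 1, 1] . pi = 1

Solving yields:
  pi_P = 1050/3457
  pi_Q = 2571/13828
  pi_R = 2633/13828
  pi_S = 1069/6914
  pi_T = 1143/6914

Verification (pi * P):
  1050/3457*1/6 + 2571/13828*7/12 + 2633/13828*5/12 + 1069/6914*1/3 + 1143/6914*1/12 = 1050/3457 = pi_P  (ok)
  1050/3457*1/3 + 2571/13828*1/12 + 2633/13828*1/12 + 1069/6914*1/6 + 1143/6914*1/6 = 2571/13828 = pi_Q  (ok)
  1050/3457*1/6 + 2571/13828*1/12 + 2633/13828*1/12 + 1069/6914*1/6 + 1143/6914*1/2 = 2633/13828 = pi_R  (ok)
  1050/3457*1/12 + 2571/13828*1/12 + 2633/13828*1/4 + 1069/6914*1/4 + 1143/6914*1/6 = 1069/6914 = pi_S  (ok)
  1050/3457*1/4 + 2571/13828*1/6 + 2633/13828*1/6 + 1069/6914*1/12 + 1143/6914*1/12 = 1143/6914 = pi_T  (ok)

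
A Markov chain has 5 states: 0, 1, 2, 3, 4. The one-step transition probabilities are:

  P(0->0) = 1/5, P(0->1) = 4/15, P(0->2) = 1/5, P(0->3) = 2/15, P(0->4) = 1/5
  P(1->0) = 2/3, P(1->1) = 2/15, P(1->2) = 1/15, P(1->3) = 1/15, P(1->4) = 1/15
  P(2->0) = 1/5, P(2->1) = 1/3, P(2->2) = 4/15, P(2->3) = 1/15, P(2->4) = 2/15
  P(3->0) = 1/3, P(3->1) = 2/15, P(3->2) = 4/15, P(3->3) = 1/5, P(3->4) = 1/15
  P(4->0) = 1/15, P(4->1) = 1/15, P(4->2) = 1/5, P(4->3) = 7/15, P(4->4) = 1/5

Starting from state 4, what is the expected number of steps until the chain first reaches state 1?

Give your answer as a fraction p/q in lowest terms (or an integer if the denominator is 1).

Answer: 28695/5237

Derivation:
Let h_i = expected steps to first reach 1 from state i.
Boundary: h_1 = 0.
First-step equations for the other states:
  h_0 = 1 + 1/5*h_0 + 4/15*h_1 + 1/5*h_2 + 2/15*h_3 + 1/5*h_4
  h_2 = 1 + 1/5*h_0 + 1/3*h_1 + 4/15*h_2 + 1/15*h_3 + 2/15*h_4
  h_3 = 1 + 1/3*h_0 + 2/15*h_1 + 4/15*h_2 + 1/5*h_3 + 1/15*h_4
  h_4 = 1 + 1/15*h_0 + 1/15*h_1 + 1/5*h_2 + 7/15*h_3 + 1/5*h_4

Substituting h_1 = 0 and rearranging gives the linear system (I - Q) h = 1:
  [4/5, -1/5, -2/15, -1/5] . (h_0, h_2, h_3, h_4) = 1
  [-1/5, 11/15, -1/15, -2/15] . (h_0, h_2, h_3, h_4) = 1
  [-1/3, -4/15, 4/5, -1/15] . (h_0, h_2, h_3, h_4) = 1
  [-1/15, -1/5, -7/15, 4/5] . (h_0, h_2, h_3, h_4) = 1

Solving yields:
  h_0 = 23250/5237
  h_2 = 21030/5237
  h_3 = 25635/5237
  h_4 = 28695/5237

Starting state is 4, so the expected hitting time is h_4 = 28695/5237.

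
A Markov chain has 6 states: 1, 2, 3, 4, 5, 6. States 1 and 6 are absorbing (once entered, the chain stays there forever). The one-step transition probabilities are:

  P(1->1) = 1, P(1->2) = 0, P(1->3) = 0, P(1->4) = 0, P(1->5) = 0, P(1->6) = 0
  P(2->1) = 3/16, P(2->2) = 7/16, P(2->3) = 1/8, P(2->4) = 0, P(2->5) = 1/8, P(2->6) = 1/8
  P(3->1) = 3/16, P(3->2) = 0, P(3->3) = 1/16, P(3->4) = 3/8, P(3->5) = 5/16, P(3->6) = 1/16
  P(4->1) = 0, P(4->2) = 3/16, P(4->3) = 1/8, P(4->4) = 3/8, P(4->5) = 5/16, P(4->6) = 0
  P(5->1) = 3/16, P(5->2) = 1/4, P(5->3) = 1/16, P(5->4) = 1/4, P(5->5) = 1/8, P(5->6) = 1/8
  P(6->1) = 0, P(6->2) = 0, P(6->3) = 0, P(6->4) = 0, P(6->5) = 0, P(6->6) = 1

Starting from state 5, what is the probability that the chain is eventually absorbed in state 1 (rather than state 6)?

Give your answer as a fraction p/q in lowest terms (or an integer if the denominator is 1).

Answer: 3333/5422

Derivation:
Let a_i = P(absorbed in 1 | start in state i).
Boundary conditions: a_1 = 1, a_6 = 0.
For each transient state i, a_i = sum_j P(i->j) * a_j:
  a_2 = 3/16*a_1 + 7/16*a_2 + 1/8*a_3 + 0*a_4 + 1/8*a_5 + 1/8*a_6
  a_3 = 3/16*a_1 + 0*a_2 + 1/16*a_3 + 3/8*a_4 + 5/16*a_5 + 1/16*a_6
  a_4 = 0*a_1 + 3/16*a_2 + 1/8*a_3 + 3/8*a_4 + 5/16*a_5 + 0*a_6
  a_5 = 3/16*a_1 + 1/4*a_2 + 1/16*a_3 + 1/4*a_4 + 1/8*a_5 + 1/8*a_6

Substituting a_1 = 1 and a_6 = 0, rearrange to (I - Q) a = r where r[i] = P(i -> 1):
  [9/16, -1/8, 0, -1/8] . (a_2, a_3, a_4, a_5) = 3/16
  [0, 15/16, -3/8, -5/16] . (a_2, a_3, a_4, a_5) = 3/16
  [-3/16, -1/8, 5/8, -5/16] . (a_2, a_3, a_4, a_5) = 0
  [-1/4, -1/16, -1/4, 7/8] . (a_2, a_3, a_4, a_5) = 3/16

Solving yields:
  a_2 = 1668/2711
  a_3 = 1773/2711
  a_4 = 6753/10844
  a_5 = 3333/5422

Starting state is 5, so the absorption probability is a_5 = 3333/5422.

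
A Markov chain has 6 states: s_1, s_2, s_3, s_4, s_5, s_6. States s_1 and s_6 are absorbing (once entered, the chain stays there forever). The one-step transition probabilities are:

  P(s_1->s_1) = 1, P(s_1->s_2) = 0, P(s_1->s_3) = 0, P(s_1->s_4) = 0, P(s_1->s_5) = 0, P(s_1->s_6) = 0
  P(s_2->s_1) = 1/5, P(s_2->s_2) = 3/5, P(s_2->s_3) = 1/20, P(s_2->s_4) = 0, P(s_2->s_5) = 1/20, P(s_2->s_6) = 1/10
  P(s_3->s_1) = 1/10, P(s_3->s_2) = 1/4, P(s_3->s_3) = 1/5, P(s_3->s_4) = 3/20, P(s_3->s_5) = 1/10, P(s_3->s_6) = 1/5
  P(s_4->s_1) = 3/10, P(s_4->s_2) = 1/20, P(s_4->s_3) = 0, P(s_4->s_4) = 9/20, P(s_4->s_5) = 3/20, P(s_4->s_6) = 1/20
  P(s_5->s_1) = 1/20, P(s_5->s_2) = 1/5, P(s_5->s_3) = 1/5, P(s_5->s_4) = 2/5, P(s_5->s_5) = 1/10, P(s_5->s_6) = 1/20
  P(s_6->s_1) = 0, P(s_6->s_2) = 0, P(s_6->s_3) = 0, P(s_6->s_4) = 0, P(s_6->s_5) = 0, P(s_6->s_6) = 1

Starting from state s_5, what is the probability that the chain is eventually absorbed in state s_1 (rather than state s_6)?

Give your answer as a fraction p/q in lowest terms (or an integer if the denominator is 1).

Let a_i = P(absorbed in s_1 | start in state i).
Boundary conditions: a_s_1 = 1, a_s_6 = 0.
For each transient state i, a_i = sum_j P(i->j) * a_j:
  a_s_2 = 1/5*a_s_1 + 3/5*a_s_2 + 1/20*a_s_3 + 0*a_s_4 + 1/20*a_s_5 + 1/10*a_s_6
  a_s_3 = 1/10*a_s_1 + 1/4*a_s_2 + 1/5*a_s_3 + 3/20*a_s_4 + 1/10*a_s_5 + 1/5*a_s_6
  a_s_4 = 3/10*a_s_1 + 1/20*a_s_2 + 0*a_s_3 + 9/20*a_s_4 + 3/20*a_s_5 + 1/20*a_s_6
  a_s_5 = 1/20*a_s_1 + 1/5*a_s_2 + 1/5*a_s_3 + 2/5*a_s_4 + 1/10*a_s_5 + 1/20*a_s_6

Substituting a_s_1 = 1 and a_s_6 = 0, rearrange to (I - Q) a = r where r[i] = P(i -> s_1):
  [2/5, -1/20, 0, -1/20] . (a_s_2, a_s_3, a_s_4, a_s_5) = 1/5
  [-1/4, 4/5, -3/20, -1/10] . (a_s_2, a_s_3, a_s_4, a_s_5) = 1/10
  [-1/20, 0, 11/20, -3/20] . (a_s_2, a_s_3, a_s_4, a_s_5) = 3/10
  [-1/5, -1/5, -2/5, 9/10] . (a_s_2, a_s_3, a_s_4, a_s_5) = 1/20

Solving yields:
  a_s_2 = 4181/6384
  a_s_3 = 1795/3192
  a_s_4 = 5041/6384
  a_s_5 = 2161/3192

Starting state is s_5, so the absorption probability is a_s_5 = 2161/3192.

Answer: 2161/3192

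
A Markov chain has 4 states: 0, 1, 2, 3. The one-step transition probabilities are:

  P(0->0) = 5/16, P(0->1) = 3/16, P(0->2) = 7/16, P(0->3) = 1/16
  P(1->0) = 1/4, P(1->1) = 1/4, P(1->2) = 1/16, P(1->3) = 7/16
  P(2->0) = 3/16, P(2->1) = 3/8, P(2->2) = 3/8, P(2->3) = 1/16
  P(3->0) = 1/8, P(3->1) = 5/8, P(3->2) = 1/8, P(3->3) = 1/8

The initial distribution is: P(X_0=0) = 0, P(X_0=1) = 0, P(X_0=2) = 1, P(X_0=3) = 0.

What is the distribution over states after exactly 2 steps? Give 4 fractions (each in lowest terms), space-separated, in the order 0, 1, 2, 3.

Answer: 59/256 79/256 65/256 53/256

Derivation:
Propagating the distribution step by step (d_{t+1} = d_t * P):
d_0 = (0=0, 1=0, 2=1, 3=0)
  d_1[0] = 0*5/16 + 0*1/4 + 1*3/16 + 0*1/8 = 3/16
  d_1[1] = 0*3/16 + 0*1/4 + 1*3/8 + 0*5/8 = 3/8
  d_1[2] = 0*7/16 + 0*1/16 + 1*3/8 + 0*1/8 = 3/8
  d_1[3] = 0*1/16 + 0*7/16 + 1*1/16 + 0*1/8 = 1/16
d_1 = (0=3/16, 1=3/8, 2=3/8, 3=1/16)
  d_2[0] = 3/16*5/16 + 3/8*1/4 + 3/8*3/16 + 1/16*1/8 = 59/256
  d_2[1] = 3/16*3/16 + 3/8*1/4 + 3/8*3/8 + 1/16*5/8 = 79/256
  d_2[2] = 3/16*7/16 + 3/8*1/16 + 3/8*3/8 + 1/16*1/8 = 65/256
  d_2[3] = 3/16*1/16 + 3/8*7/16 + 3/8*1/16 + 1/16*1/8 = 53/256
d_2 = (0=59/256, 1=79/256, 2=65/256, 3=53/256)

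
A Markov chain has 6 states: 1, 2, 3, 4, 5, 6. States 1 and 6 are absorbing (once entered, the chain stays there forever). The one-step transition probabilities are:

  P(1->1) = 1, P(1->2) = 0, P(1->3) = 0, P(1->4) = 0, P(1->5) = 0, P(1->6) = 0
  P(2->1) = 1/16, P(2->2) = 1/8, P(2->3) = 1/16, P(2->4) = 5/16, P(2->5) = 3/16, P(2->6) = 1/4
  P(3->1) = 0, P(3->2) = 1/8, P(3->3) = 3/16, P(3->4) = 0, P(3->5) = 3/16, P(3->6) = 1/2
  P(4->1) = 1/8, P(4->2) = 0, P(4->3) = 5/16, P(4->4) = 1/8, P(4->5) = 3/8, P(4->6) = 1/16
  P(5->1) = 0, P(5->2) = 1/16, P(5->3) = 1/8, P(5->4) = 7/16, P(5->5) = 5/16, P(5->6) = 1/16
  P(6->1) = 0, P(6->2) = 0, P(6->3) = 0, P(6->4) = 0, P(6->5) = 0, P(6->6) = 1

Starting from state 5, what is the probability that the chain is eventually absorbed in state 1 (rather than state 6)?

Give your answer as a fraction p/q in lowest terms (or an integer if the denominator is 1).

Let a_i = P(absorbed in 1 | start in state i).
Boundary conditions: a_1 = 1, a_6 = 0.
For each transient state i, a_i = sum_j P(i->j) * a_j:
  a_2 = 1/16*a_1 + 1/8*a_2 + 1/16*a_3 + 5/16*a_4 + 3/16*a_5 + 1/4*a_6
  a_3 = 0*a_1 + 1/8*a_2 + 3/16*a_3 + 0*a_4 + 3/16*a_5 + 1/2*a_6
  a_4 = 1/8*a_1 + 0*a_2 + 5/16*a_3 + 1/8*a_4 + 3/8*a_5 + 1/16*a_6
  a_5 = 0*a_1 + 1/16*a_2 + 1/8*a_3 + 7/16*a_4 + 5/16*a_5 + 1/16*a_6

Substituting a_1 = 1 and a_6 = 0, rearrange to (I - Q) a = r where r[i] = P(i -> 1):
  [7/8, -1/16, -5/16, -3/16] . (a_2, a_3, a_4, a_5) = 1/16
  [-1/8, 13/16, 0, -3/16] . (a_2, a_3, a_4, a_5) = 0
  [0, -5/16, 7/8, -3/8] . (a_2, a_3, a_4, a_5) = 1/8
  [-1/16, -1/8, -7/16, 11/16] . (a_2, a_3, a_4, a_5) = 0

Solving yields:
  a_2 = 3225/15413
  a_3 = 1188/15413
  a_4 = 3911/15413
  a_5 = 2998/15413

Starting state is 5, so the absorption probability is a_5 = 2998/15413.

Answer: 2998/15413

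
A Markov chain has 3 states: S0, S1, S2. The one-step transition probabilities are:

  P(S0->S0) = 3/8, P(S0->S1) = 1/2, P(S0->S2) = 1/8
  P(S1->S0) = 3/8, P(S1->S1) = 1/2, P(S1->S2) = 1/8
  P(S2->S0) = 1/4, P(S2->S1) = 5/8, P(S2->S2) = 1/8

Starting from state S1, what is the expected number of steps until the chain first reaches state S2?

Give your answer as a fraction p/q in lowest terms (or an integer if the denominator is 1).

Answer: 8

Derivation:
Let h_i = expected steps to first reach S2 from state i.
Boundary: h_S2 = 0.
First-step equations for the other states:
  h_S0 = 1 + 3/8*h_S0 + 1/2*h_S1 + 1/8*h_S2
  h_S1 = 1 + 3/8*h_S0 + 1/2*h_S1 + 1/8*h_S2

Substituting h_S2 = 0 and rearranging gives the linear system (I - Q) h = 1:
  [5/8, -1/2] . (h_S0, h_S1) = 1
  [-3/8, 1/2] . (h_S0, h_S1) = 1

Solving yields:
  h_S0 = 8
  h_S1 = 8

Starting state is S1, so the expected hitting time is h_S1 = 8.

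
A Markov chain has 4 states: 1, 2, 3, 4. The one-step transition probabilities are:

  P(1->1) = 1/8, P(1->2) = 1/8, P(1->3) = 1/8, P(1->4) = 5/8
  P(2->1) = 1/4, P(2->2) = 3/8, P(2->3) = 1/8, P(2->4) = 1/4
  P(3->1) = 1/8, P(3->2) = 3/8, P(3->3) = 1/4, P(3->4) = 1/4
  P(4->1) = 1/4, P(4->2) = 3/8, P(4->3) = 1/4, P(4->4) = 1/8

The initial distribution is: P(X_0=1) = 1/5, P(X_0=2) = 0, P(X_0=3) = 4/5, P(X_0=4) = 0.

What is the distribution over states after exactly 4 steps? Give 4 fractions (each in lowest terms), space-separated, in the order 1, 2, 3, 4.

Answer: 259/1280 13/40 189/1024 295/1024

Derivation:
Propagating the distribution step by step (d_{t+1} = d_t * P):
d_0 = (1=1/5, 2=0, 3=4/5, 4=0)
  d_1[1] = 1/5*1/8 + 0*1/4 + 4/5*1/8 + 0*1/4 = 1/8
  d_1[2] = 1/5*1/8 + 0*3/8 + 4/5*3/8 + 0*3/8 = 13/40
  d_1[3] = 1/5*1/8 + 0*1/8 + 4/5*1/4 + 0*1/4 = 9/40
  d_1[4] = 1/5*5/8 + 0*1/4 + 4/5*1/4 + 0*1/8 = 13/40
d_1 = (1=1/8, 2=13/40, 3=9/40, 4=13/40)
  d_2[1] = 1/8*1/8 + 13/40*1/4 + 9/40*1/8 + 13/40*1/4 = 33/160
  d_2[2] = 1/8*1/8 + 13/40*3/8 + 9/40*3/8 + 13/40*3/8 = 11/32
  d_2[3] = 1/8*1/8 + 13/40*1/8 + 9/40*1/4 + 13/40*1/4 = 31/160
  d_2[4] = 1/8*5/8 + 13/40*1/4 + 9/40*1/4 + 13/40*1/8 = 41/160
d_2 = (1=33/160, 2=11/32, 3=31/160, 4=41/160)
  d_3[1] = 33/160*1/8 + 11/32*1/4 + 31/160*1/8 + 41/160*1/4 = 1/5
  d_3[2] = 33/160*1/8 + 11/32*3/8 + 31/160*3/8 + 41/160*3/8 = 207/640
  d_3[3] = 33/160*1/8 + 11/32*1/8 + 31/160*1/4 + 41/160*1/4 = 29/160
  d_3[4] = 33/160*5/8 + 11/32*1/4 + 31/160*1/4 + 41/160*1/8 = 189/640
d_3 = (1=1/5, 2=207/640, 3=29/160, 4=189/640)
  d_4[1] = 1/5*1/8 + 207/640*1/4 + 29/160*1/8 + 189/640*1/4 = 259/1280
  d_4[2] = 1/5*1/8 + 207/640*3/8 + 29/160*3/8 + 189/640*3/8 = 13/40
  d_4[3] = 1/5*1/8 + 207/640*1/8 + 29/160*1/4 + 189/640*1/4 = 189/1024
  d_4[4] = 1/5*5/8 + 207/640*1/4 + 29/160*1/4 + 189/640*1/8 = 295/1024
d_4 = (1=259/1280, 2=13/40, 3=189/1024, 4=295/1024)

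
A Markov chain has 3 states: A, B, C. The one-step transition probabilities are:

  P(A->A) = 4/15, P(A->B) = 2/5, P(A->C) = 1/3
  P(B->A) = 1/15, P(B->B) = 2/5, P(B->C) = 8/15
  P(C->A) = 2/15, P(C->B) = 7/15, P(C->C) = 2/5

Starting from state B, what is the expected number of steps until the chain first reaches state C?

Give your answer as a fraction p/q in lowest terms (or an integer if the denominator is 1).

Answer: 60/31

Derivation:
Let h_i = expected steps to first reach C from state i.
Boundary: h_C = 0.
First-step equations for the other states:
  h_A = 1 + 4/15*h_A + 2/5*h_B + 1/3*h_C
  h_B = 1 + 1/15*h_A + 2/5*h_B + 8/15*h_C

Substituting h_C = 0 and rearranging gives the linear system (I - Q) h = 1:
  [11/15, -2/5] . (h_A, h_B) = 1
  [-1/15, 3/5] . (h_A, h_B) = 1

Solving yields:
  h_A = 75/31
  h_B = 60/31

Starting state is B, so the expected hitting time is h_B = 60/31.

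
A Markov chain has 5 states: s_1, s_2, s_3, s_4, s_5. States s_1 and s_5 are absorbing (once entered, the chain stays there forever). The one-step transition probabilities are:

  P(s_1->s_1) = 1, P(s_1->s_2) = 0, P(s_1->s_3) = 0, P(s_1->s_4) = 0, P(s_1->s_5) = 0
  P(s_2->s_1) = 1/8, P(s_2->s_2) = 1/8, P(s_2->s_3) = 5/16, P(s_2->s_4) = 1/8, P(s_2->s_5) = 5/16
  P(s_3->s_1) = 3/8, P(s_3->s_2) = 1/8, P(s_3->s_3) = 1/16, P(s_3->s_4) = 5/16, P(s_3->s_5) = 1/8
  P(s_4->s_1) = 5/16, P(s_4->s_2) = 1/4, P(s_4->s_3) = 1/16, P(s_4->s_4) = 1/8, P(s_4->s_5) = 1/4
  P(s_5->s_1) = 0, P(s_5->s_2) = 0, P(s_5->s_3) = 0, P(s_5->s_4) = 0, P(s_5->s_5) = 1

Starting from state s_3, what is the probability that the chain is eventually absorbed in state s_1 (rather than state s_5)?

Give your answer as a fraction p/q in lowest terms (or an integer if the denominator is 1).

Answer: 797/1253

Derivation:
Let a_i = P(absorbed in s_1 | start in state i).
Boundary conditions: a_s_1 = 1, a_s_5 = 0.
For each transient state i, a_i = sum_j P(i->j) * a_j:
  a_s_2 = 1/8*a_s_1 + 1/8*a_s_2 + 5/16*a_s_3 + 1/8*a_s_4 + 5/16*a_s_5
  a_s_3 = 3/8*a_s_1 + 1/8*a_s_2 + 1/16*a_s_3 + 5/16*a_s_4 + 1/8*a_s_5
  a_s_4 = 5/16*a_s_1 + 1/4*a_s_2 + 1/16*a_s_3 + 1/8*a_s_4 + 1/4*a_s_5

Substituting a_s_1 = 1 and a_s_5 = 0, rearrange to (I - Q) a = r where r[i] = P(i -> s_1):
  [7/8, -5/16, -1/8] . (a_s_2, a_s_3, a_s_4) = 1/8
  [-1/8, 15/16, -5/16] . (a_s_2, a_s_3, a_s_4) = 3/8
  [-1/4, -1/16, 7/8] . (a_s_2, a_s_3, a_s_4) = 5/16

Solving yields:
  a_s_2 = 1117/2506
  a_s_3 = 797/1253
  a_s_4 = 664/1253

Starting state is s_3, so the absorption probability is a_s_3 = 797/1253.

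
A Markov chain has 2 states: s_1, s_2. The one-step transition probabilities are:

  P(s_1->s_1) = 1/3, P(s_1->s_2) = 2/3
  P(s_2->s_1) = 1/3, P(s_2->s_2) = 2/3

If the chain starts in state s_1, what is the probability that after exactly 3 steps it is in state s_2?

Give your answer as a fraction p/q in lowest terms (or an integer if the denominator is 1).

Answer: 2/3

Derivation:
Computing P^3 by repeated multiplication:
P^1 =
  s_1: [1/3, 2/3]
  s_2: [1/3, 2/3]
P^2 =
  s_1: [1/3, 2/3]
  s_2: [1/3, 2/3]
P^3 =
  s_1: [1/3, 2/3]
  s_2: [1/3, 2/3]

(P^3)[s_1 -> s_2] = 2/3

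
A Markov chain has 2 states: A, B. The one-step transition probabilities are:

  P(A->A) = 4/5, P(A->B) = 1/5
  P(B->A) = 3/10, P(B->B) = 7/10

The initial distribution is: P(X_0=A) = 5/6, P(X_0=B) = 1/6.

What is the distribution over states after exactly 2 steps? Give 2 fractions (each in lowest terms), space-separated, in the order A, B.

Propagating the distribution step by step (d_{t+1} = d_t * P):
d_0 = (A=5/6, B=1/6)
  d_1[A] = 5/6*4/5 + 1/6*3/10 = 43/60
  d_1[B] = 5/6*1/5 + 1/6*7/10 = 17/60
d_1 = (A=43/60, B=17/60)
  d_2[A] = 43/60*4/5 + 17/60*3/10 = 79/120
  d_2[B] = 43/60*1/5 + 17/60*7/10 = 41/120
d_2 = (A=79/120, B=41/120)

Answer: 79/120 41/120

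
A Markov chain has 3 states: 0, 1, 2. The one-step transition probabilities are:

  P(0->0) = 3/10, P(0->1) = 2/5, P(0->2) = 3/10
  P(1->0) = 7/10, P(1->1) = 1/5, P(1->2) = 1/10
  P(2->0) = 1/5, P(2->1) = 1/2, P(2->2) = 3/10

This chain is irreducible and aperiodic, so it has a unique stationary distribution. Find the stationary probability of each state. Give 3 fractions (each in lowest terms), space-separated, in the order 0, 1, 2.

The stationary distribution satisfies pi = pi * P, i.e.:
  pi_0 = 3/10*pi_0 + 7/10*pi_1 + 1/5*pi_2
  pi_1 = 2/5*pi_0 + 1/5*pi_1 + 1/2*pi_2
  pi_2 = 3/10*pi_0 + 1/10*pi_1 + 3/10*pi_2
with normalization: pi_0 + pi_1 + pi_2 = 1.

Using the first 2 balance equations plus normalization, the linear system A*pi = b is:
  [-7/10, 7/10, 1/5] . pi = 0
  [2/5, -4/5, 1/2] . pi = 0
  [1, 1, 1] . pi = 1

Solving yields:
  pi_0 = 51/122
  pi_1 = 43/122
  pi_2 = 14/61

Verification (pi * P):
  51/122*3/10 + 43/122*7/10 + 14/61*1/5 = 51/122 = pi_0  (ok)
  51/122*2/5 + 43/122*1/5 + 14/61*1/2 = 43/122 = pi_1  (ok)
  51/122*3/10 + 43/122*1/10 + 14/61*3/10 = 14/61 = pi_2  (ok)

Answer: 51/122 43/122 14/61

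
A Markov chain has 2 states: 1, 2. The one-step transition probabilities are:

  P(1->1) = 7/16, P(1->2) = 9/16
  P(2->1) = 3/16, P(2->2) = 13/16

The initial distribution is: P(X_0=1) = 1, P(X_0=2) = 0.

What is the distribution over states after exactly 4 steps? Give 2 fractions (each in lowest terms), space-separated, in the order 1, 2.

Propagating the distribution step by step (d_{t+1} = d_t * P):
d_0 = (1=1, 2=0)
  d_1[1] = 1*7/16 + 0*3/16 = 7/16
  d_1[2] = 1*9/16 + 0*13/16 = 9/16
d_1 = (1=7/16, 2=9/16)
  d_2[1] = 7/16*7/16 + 9/16*3/16 = 19/64
  d_2[2] = 7/16*9/16 + 9/16*13/16 = 45/64
d_2 = (1=19/64, 2=45/64)
  d_3[1] = 19/64*7/16 + 45/64*3/16 = 67/256
  d_3[2] = 19/64*9/16 + 45/64*13/16 = 189/256
d_3 = (1=67/256, 2=189/256)
  d_4[1] = 67/256*7/16 + 189/256*3/16 = 259/1024
  d_4[2] = 67/256*9/16 + 189/256*13/16 = 765/1024
d_4 = (1=259/1024, 2=765/1024)

Answer: 259/1024 765/1024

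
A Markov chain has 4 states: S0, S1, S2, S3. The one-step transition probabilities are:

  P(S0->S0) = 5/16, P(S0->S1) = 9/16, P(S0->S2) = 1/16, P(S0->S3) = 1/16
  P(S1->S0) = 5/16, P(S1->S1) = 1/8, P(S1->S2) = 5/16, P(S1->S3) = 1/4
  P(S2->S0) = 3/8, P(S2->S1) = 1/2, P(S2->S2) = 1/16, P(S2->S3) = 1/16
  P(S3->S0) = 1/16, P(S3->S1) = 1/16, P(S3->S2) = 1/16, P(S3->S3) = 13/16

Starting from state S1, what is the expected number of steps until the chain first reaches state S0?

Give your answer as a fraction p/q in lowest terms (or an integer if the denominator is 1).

Answer: 2048/399

Derivation:
Let h_i = expected steps to first reach S0 from state i.
Boundary: h_S0 = 0.
First-step equations for the other states:
  h_S1 = 1 + 5/16*h_S0 + 1/8*h_S1 + 5/16*h_S2 + 1/4*h_S3
  h_S2 = 1 + 3/8*h_S0 + 1/2*h_S1 + 1/16*h_S2 + 1/16*h_S3
  h_S3 = 1 + 1/16*h_S0 + 1/16*h_S1 + 1/16*h_S2 + 13/16*h_S3

Substituting h_S0 = 0 and rearranging gives the linear system (I - Q) h = 1:
  [7/8, -5/16, -1/4] . (h_S1, h_S2, h_S3) = 1
  [-1/2, 15/16, -1/16] . (h_S1, h_S2, h_S3) = 1
  [-1/16, -1/16, 3/16] . (h_S1, h_S2, h_S3) = 1

Solving yields:
  h_S1 = 2048/399
  h_S2 = 1744/399
  h_S3 = 3392/399

Starting state is S1, so the expected hitting time is h_S1 = 2048/399.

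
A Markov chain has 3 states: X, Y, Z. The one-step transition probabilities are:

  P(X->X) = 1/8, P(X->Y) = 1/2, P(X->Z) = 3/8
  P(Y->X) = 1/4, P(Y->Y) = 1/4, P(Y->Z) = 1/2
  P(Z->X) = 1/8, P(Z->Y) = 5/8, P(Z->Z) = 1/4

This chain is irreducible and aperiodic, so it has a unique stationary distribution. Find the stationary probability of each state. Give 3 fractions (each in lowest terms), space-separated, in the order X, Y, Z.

The stationary distribution satisfies pi = pi * P, i.e.:
  pi_X = 1/8*pi_X + 1/4*pi_Y + 1/8*pi_Z
  pi_Y = 1/2*pi_X + 1/4*pi_Y + 5/8*pi_Z
  pi_Z = 3/8*pi_X + 1/2*pi_Y + 1/4*pi_Z
with normalization: pi_X + pi_Y + pi_Z = 1.

Using the first 2 balance equations plus normalization, the linear system A*pi = b is:
  [-7/8, 1/4, 1/8] . pi = 0
  [1/2, -3/4, 5/8] . pi = 0
  [1, 1, 1] . pi = 1

Solving yields:
  pi_X = 16/89
  pi_Y = 39/89
  pi_Z = 34/89

Verification (pi * P):
  16/89*1/8 + 39/89*1/4 + 34/89*1/8 = 16/89 = pi_X  (ok)
  16/89*1/2 + 39/89*1/4 + 34/89*5/8 = 39/89 = pi_Y  (ok)
  16/89*3/8 + 39/89*1/2 + 34/89*1/4 = 34/89 = pi_Z  (ok)

Answer: 16/89 39/89 34/89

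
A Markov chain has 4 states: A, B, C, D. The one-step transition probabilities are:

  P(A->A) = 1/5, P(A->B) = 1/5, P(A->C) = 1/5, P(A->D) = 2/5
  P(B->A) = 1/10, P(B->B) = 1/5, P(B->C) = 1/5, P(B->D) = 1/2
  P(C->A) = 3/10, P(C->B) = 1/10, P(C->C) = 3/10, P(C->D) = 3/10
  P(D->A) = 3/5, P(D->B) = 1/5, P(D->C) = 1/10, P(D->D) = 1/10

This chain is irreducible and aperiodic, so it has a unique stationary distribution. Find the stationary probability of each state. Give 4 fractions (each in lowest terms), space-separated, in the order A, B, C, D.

The stationary distribution satisfies pi = pi * P, i.e.:
  pi_A = 1/5*pi_A + 1/10*pi_B + 3/10*pi_C + 3/5*pi_D
  pi_B = 1/5*pi_A + 1/5*pi_B + 1/10*pi_C + 1/5*pi_D
  pi_C = 1/5*pi_A + 1/5*pi_B + 3/10*pi_C + 1/10*pi_D
  pi_D = 2/5*pi_A + 1/2*pi_B + 3/10*pi_C + 1/10*pi_D
with normalization: pi_A + pi_B + pi_C + pi_D = 1.

Using the first 3 balance equations plus normalization, the linear system A*pi = b is:
  [-4/5, 1/10, 3/10, 3/5] . pi = 0
  [1/5, -4/5, 1/10, 1/5] . pi = 0
  [1/5, 1/5, -7/10, 1/10] . pi = 0
  [1, 1, 1, 1] . pi = 1

Solving yields:
  pi_A = 375/1159
  pi_B = 210/1159
  pi_C = 218/1159
  pi_D = 356/1159

Verification (pi * P):
  375/1159*1/5 + 210/1159*1/10 + 218/1159*3/10 + 356/1159*3/5 = 375/1159 = pi_A  (ok)
  375/1159*1/5 + 210/1159*1/5 + 218/1159*1/10 + 356/1159*1/5 = 210/1159 = pi_B  (ok)
  375/1159*1/5 + 210/1159*1/5 + 218/1159*3/10 + 356/1159*1/10 = 218/1159 = pi_C  (ok)
  375/1159*2/5 + 210/1159*1/2 + 218/1159*3/10 + 356/1159*1/10 = 356/1159 = pi_D  (ok)

Answer: 375/1159 210/1159 218/1159 356/1159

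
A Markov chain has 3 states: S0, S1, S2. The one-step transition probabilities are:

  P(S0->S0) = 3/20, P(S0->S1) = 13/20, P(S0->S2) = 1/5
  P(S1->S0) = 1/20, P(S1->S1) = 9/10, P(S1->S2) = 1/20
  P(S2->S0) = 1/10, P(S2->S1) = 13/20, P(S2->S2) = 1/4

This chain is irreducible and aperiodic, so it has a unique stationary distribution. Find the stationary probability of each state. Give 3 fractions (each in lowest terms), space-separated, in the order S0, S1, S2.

Answer: 17/285 13/15 7/95

Derivation:
The stationary distribution satisfies pi = pi * P, i.e.:
  pi_S0 = 3/20*pi_S0 + 1/20*pi_S1 + 1/10*pi_S2
  pi_S1 = 13/20*pi_S0 + 9/10*pi_S1 + 13/20*pi_S2
  pi_S2 = 1/5*pi_S0 + 1/20*pi_S1 + 1/4*pi_S2
with normalization: pi_S0 + pi_S1 + pi_S2 = 1.

Using the first 2 balance equations plus normalization, the linear system A*pi = b is:
  [-17/20, 1/20, 1/10] . pi = 0
  [13/20, -1/10, 13/20] . pi = 0
  [1, 1, 1] . pi = 1

Solving yields:
  pi_S0 = 17/285
  pi_S1 = 13/15
  pi_S2 = 7/95

Verification (pi * P):
  17/285*3/20 + 13/15*1/20 + 7/95*1/10 = 17/285 = pi_S0  (ok)
  17/285*13/20 + 13/15*9/10 + 7/95*13/20 = 13/15 = pi_S1  (ok)
  17/285*1/5 + 13/15*1/20 + 7/95*1/4 = 7/95 = pi_S2  (ok)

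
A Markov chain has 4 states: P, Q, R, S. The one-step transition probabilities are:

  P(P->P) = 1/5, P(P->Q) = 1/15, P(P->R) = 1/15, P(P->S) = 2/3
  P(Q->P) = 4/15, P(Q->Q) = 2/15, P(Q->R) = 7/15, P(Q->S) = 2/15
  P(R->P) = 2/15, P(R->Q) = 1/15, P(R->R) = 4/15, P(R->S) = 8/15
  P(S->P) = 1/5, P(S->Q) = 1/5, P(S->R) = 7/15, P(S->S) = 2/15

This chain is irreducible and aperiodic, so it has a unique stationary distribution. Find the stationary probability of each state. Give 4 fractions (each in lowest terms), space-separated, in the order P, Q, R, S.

Answer: 11/59 131/1062 347/1062 193/531

Derivation:
The stationary distribution satisfies pi = pi * P, i.e.:
  pi_P = 1/5*pi_P + 4/15*pi_Q + 2/15*pi_R + 1/5*pi_S
  pi_Q = 1/15*pi_P + 2/15*pi_Q + 1/15*pi_R + 1/5*pi_S
  pi_R = 1/15*pi_P + 7/15*pi_Q + 4/15*pi_R + 7/15*pi_S
  pi_S = 2/3*pi_P + 2/15*pi_Q + 8/15*pi_R + 2/15*pi_S
with normalization: pi_P + pi_Q + pi_R + pi_S = 1.

Using the first 3 balance equations plus normalization, the linear system A*pi = b is:
  [-4/5, 4/15, 2/15, 1/5] . pi = 0
  [1/15, -13/15, 1/15, 1/5] . pi = 0
  [1/15, 7/15, -11/15, 7/15] . pi = 0
  [1, 1, 1, 1] . pi = 1

Solving yields:
  pi_P = 11/59
  pi_Q = 131/1062
  pi_R = 347/1062
  pi_S = 193/531

Verification (pi * P):
  11/59*1/5 + 131/1062*4/15 + 347/1062*2/15 + 193/531*1/5 = 11/59 = pi_P  (ok)
  11/59*1/15 + 131/1062*2/15 + 347/1062*1/15 + 193/531*1/5 = 131/1062 = pi_Q  (ok)
  11/59*1/15 + 131/1062*7/15 + 347/1062*4/15 + 193/531*7/15 = 347/1062 = pi_R  (ok)
  11/59*2/3 + 131/1062*2/15 + 347/1062*8/15 + 193/531*2/15 = 193/531 = pi_S  (ok)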